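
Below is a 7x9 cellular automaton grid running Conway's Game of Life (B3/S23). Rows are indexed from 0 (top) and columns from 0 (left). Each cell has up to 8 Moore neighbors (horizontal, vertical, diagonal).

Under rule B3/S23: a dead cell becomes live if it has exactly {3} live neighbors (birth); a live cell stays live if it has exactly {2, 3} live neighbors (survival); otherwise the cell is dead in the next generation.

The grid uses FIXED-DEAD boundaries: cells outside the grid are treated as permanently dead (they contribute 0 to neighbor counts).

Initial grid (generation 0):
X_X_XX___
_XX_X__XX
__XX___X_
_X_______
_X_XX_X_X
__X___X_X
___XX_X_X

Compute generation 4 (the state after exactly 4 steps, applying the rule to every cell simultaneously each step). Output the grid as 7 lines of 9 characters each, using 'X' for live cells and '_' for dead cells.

Simulating step by step:
Generation 0 (given above): 25 live cells
Generation 1: 22 live cells
__X_XX___
____XXXXX
___X___XX
_X__X__X_
_X_X_X___
__X___X_X
___X_X___
Generation 2: 20 live cells
___XX__X_
________X
___X_____
___XX_XXX
_X_XXXXX_
__XX_XX__
_________
Generation 3: 10 live cells
_________
___XX____
___XX___X
________X
________X
__XX___X_
_________
Generation 4: 8 live cells
(generation 4 grid is the final answer)

Answer: _________
___XX____
___XX____
_______XX
_______XX
_________
_________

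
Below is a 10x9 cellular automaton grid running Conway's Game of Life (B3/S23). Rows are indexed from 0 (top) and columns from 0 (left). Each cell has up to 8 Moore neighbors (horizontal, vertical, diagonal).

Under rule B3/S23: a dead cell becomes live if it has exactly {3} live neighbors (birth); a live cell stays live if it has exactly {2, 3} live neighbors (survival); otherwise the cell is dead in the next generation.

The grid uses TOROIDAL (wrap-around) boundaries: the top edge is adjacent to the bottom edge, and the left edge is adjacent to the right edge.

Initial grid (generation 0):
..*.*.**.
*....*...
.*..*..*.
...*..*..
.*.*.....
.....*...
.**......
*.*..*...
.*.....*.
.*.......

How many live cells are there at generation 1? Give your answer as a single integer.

Simulating step by step:
Generation 0 (given above): 22 live cells
Generation 1: 28 live cells
.*...**..
.*.***.**
....***..
...**....
..*.*....
.*.......
.**......
*.*......
***......
.**...**.
Population at generation 1: 28

Answer: 28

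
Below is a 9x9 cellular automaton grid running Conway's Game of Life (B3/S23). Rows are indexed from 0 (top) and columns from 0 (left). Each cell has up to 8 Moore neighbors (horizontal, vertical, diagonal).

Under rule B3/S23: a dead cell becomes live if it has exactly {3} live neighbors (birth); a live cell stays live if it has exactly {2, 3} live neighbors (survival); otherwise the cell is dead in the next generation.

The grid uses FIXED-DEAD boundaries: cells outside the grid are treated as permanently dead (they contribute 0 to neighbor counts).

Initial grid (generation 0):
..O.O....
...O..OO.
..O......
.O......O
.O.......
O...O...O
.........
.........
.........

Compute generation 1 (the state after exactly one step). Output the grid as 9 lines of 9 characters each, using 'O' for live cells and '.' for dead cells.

Answer: ...O.....
..OO.....
..O....O.
.OO......
OO.......
.........
.........
.........
.........

Derivation:
Simulating step by step:
Generation 0 (given above): 12 live cells
Generation 1: 9 live cells
(generation 1 grid is the final answer)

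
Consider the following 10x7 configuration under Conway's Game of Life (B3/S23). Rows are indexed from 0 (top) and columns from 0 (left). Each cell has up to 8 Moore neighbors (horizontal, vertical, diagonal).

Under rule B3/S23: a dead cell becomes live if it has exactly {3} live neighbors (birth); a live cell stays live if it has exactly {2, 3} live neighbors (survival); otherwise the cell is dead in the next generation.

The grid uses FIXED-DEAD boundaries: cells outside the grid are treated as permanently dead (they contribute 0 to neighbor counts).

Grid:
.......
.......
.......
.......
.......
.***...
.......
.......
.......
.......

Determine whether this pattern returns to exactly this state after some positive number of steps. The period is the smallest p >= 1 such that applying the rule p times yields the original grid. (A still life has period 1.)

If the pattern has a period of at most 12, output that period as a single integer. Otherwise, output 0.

Answer: 2

Derivation:
Simulating and comparing each generation to the original:
Gen 0 (original, given above): 3 live cells
Gen 1: 3 live cells, differs from original
Gen 2: 3 live cells, MATCHES original -> period = 2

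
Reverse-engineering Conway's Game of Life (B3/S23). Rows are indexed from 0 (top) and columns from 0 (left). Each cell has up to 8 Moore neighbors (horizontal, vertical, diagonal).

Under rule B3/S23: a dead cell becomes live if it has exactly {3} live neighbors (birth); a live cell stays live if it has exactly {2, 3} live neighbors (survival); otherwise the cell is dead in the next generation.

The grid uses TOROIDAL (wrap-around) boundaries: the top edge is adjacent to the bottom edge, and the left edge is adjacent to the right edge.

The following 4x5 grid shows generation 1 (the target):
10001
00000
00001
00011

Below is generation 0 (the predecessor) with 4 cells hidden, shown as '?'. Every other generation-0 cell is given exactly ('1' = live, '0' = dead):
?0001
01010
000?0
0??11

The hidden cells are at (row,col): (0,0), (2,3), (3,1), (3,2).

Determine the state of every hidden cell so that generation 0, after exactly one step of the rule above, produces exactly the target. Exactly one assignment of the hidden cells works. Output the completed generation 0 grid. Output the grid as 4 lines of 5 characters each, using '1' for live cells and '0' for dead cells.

Answer: 00001
01010
00000
00111

Derivation:
Hidden generation-0 cells (in order): (0,0), (2,3), (3,1), (3,2).
A hidden cell only influences target cells in its own 3x3 neighborhood. Try each of the 2^4 = 16 assignments, step the completed generation 0 forward once under B3/S23, and compare with the target:
  (0,0)=0 (2,3)=0 (3,1)=0 (3,2)=0 -> step gives (0,2)='1' but target has '0' -> reject
  (0,0)=0 (2,3)=0 (3,1)=0 (3,2)=1 -> step reproduces the target at every cell -> ACCEPT
  (0,0)=0 (2,3)=0 (3,1)=1 (3,2)=0 -> step gives (0,0)='0' but target has '1' -> reject
  (0,0)=0 (2,3)=0 (3,1)=1 (3,2)=1 -> step gives (0,0)='0' but target has '1' -> reject
  (0,0)=0 (2,3)=1 (3,1)=0 (3,2)=0 -> step gives (0,2)='1' but target has '0' -> reject
  (0,0)=0 (2,3)=1 (3,1)=0 (3,2)=1 -> step gives (1,2)='1' but target has '0' -> reject
  (0,0)=0 (2,3)=1 (3,1)=1 (3,2)=0 -> step gives (0,0)='0' but target has '1' -> reject
  (0,0)=0 (2,3)=1 (3,1)=1 (3,2)=1 -> step gives (0,0)='0' but target has '1' -> reject
  (0,0)=1 (2,3)=0 (3,1)=0 (3,2)=0 -> step gives (0,2)='1' but target has '0' -> reject
  (0,0)=1 (2,3)=0 (3,1)=0 (3,2)=1 -> step gives (0,1)='1' but target has '0' -> reject
  (0,0)=1 (2,3)=0 (3,1)=1 (3,2)=0 -> step gives (0,0)='0' but target has '1' -> reject
  (0,0)=1 (2,3)=0 (3,1)=1 (3,2)=1 -> step gives (0,0)='0' but target has '1' -> reject
  (0,0)=1 (2,3)=1 (3,1)=0 (3,2)=0 -> step gives (0,2)='1' but target has '0' -> reject
  (0,0)=1 (2,3)=1 (3,1)=0 (3,2)=1 -> step gives (0,1)='1' but target has '0' -> reject
  (0,0)=1 (2,3)=1 (3,1)=1 (3,2)=0 -> step gives (0,0)='0' but target has '1' -> reject
  (0,0)=1 (2,3)=1 (3,1)=1 (3,2)=1 -> step gives (0,0)='0' but target has '1' -> reject
Unique solution: (0,0)=dead, (2,3)=dead, (3,1)=dead, (3,2)=live.
Check: live-neighbor counts of every cell in the completed generation 0:
32453
20212
22443
21132
Applying B3/S23 to generation 0 with these counts gives:
10001
00000
00001
00011
which matches the target exactly.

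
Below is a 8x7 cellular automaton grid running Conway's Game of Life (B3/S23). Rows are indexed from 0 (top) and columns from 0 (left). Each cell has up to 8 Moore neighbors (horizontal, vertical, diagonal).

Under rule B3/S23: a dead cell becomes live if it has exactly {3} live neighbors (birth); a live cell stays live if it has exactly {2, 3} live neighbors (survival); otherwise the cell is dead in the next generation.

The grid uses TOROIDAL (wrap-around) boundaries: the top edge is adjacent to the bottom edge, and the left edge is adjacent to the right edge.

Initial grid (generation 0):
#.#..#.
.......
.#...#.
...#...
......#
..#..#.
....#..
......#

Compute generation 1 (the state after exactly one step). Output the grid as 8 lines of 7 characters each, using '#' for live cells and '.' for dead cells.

Simulating step by step:
Generation 0 (given above): 11 live cells
Generation 1: 7 live cells
(generation 1 grid is the final answer)

Answer: ......#
.#....#
.......
.......
.......
.....#.
.....#.
.....##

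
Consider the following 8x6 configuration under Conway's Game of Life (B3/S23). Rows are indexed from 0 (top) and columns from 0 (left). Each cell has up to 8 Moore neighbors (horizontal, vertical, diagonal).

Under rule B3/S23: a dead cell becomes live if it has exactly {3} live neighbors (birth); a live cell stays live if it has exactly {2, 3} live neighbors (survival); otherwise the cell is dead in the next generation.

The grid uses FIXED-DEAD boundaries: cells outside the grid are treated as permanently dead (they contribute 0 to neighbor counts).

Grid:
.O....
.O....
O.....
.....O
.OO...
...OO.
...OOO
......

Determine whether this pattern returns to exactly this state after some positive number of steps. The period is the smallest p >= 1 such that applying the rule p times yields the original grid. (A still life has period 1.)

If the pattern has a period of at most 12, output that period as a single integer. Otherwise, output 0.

Simulating and comparing each generation to the original:
Gen 0 (original, given above): 11 live cells
Gen 1: 10 live cells, differs from original
Gen 2: 11 live cells, differs from original
Gen 3: 9 live cells, differs from original
Gen 4: 10 live cells, differs from original
Gen 5: 7 live cells, differs from original
Gen 6: 9 live cells, differs from original
Gen 7: 6 live cells, differs from original
Gen 8: 2 live cells, differs from original
Gen 9: 0 live cells, differs from original
Gen 10: 0 live cells, differs from original
Gen 11: 0 live cells, differs from original
Gen 12: 0 live cells, differs from original
No period found within 12 steps.

Answer: 0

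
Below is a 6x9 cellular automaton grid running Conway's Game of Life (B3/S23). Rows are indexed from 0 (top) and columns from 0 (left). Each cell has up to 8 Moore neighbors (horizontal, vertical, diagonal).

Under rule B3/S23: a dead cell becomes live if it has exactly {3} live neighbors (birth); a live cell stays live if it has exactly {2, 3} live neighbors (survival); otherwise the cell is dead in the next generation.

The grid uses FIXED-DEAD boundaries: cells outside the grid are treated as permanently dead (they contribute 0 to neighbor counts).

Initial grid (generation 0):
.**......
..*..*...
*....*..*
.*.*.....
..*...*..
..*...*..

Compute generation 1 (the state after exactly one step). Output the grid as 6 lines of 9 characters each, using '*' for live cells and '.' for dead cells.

Answer: .**......
..*......
.**.*....
.**......
.***.....
.........

Derivation:
Simulating step by step:
Generation 0 (given above): 13 live cells
Generation 1: 11 live cells
(generation 1 grid is the final answer)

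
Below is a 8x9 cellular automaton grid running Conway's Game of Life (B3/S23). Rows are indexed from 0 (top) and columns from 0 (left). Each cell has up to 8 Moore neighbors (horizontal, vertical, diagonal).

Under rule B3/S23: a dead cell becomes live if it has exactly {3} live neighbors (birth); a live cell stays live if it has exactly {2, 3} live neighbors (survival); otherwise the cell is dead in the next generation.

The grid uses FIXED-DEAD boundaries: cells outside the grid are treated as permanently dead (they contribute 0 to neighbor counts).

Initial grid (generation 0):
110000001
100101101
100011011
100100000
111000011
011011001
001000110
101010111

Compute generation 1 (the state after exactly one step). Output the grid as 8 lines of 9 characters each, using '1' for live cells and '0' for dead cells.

Simulating step by step:
Generation 0 (given above): 34 live cells
Generation 1: 32 live cells
(generation 1 grid is the final answer)

Answer: 110000010
100001101
110101011
101110100
100010011
100001001
001010000
010101101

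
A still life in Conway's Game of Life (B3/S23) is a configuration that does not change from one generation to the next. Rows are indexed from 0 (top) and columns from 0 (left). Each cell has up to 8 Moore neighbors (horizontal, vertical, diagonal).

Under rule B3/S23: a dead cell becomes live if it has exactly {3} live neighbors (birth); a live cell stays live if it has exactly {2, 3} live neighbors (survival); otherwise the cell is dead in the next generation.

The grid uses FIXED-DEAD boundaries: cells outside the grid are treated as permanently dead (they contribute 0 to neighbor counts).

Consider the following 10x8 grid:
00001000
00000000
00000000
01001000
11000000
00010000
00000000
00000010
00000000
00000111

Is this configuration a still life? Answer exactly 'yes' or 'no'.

Compute generation 1 and compare to generation 0 (given above):
Generation 1:
00000000
00000000
00000000
11000000
11100000
00000000
00000000
00000000
00000101
00000010
Cell (0,4) differs: gen0=1 vs gen1=0 -> NOT a still life.

Answer: no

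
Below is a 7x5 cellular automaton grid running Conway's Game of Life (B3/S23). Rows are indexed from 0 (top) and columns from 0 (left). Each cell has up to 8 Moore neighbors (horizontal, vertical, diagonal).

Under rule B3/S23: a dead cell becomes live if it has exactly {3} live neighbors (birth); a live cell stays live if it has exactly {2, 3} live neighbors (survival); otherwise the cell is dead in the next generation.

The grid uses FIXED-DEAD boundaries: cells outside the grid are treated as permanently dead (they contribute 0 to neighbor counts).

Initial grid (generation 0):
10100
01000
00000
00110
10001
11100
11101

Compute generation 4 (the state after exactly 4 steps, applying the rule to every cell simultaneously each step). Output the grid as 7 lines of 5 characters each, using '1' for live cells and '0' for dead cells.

Simulating step by step:
Generation 0 (given above): 14 live cells
Generation 1: 9 live cells
01000
01000
00100
00010
10000
00100
10110
Generation 2: 8 live cells
00000
01100
00100
00000
00000
00110
01110
Generation 3: 8 live cells
00000
01100
01100
00000
00000
01010
01010
Generation 4: 4 live cells
(generation 4 grid is the final answer)

Answer: 00000
01100
01100
00000
00000
00000
00000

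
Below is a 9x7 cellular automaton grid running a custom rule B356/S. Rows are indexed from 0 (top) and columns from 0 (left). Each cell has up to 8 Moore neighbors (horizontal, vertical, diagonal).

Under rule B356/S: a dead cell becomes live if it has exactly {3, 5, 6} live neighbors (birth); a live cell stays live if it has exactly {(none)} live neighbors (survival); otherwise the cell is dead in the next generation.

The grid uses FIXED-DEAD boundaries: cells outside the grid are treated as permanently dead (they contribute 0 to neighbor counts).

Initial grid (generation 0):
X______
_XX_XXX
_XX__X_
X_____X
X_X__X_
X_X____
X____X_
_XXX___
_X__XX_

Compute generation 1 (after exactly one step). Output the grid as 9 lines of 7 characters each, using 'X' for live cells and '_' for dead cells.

Simulating step by step:
Generation 0 (given above): 24 live cells
Generation 1: 17 live cells
(generation 1 grid is the final answer)

Answer: _X___X_
X__X___
X__XX__
_XX__X_
_X_____
_X_____
_X_X___
X____X_
___X___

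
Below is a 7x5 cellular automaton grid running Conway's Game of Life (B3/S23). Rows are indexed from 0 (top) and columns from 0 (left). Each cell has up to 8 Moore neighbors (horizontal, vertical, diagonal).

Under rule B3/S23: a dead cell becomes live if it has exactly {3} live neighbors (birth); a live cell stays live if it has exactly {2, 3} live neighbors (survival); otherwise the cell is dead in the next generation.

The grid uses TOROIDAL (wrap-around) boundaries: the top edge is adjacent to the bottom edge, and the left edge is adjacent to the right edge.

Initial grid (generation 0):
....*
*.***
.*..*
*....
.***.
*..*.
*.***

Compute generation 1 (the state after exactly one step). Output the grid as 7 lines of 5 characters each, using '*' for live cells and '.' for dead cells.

Simulating step by step:
Generation 0 (given above): 17 live cells
Generation 1: 15 live cells
(generation 1 grid is the final answer)

Answer: .....
.**..
.**..
*..**
****.
*....
***..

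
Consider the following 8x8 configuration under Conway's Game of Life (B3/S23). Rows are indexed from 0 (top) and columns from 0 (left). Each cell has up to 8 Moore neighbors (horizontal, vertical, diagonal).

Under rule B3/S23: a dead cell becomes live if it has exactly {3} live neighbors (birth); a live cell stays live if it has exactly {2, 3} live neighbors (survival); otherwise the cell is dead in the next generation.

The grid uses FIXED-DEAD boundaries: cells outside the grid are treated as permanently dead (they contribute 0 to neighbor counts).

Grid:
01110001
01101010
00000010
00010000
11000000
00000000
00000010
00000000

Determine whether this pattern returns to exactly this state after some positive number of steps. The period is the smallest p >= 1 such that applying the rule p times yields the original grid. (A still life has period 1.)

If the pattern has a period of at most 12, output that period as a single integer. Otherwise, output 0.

Simulating and comparing each generation to the original:
Gen 0 (original, given above): 13 live cells
Gen 1: 9 live cells, differs from original
Gen 2: 9 live cells, differs from original
Gen 3: 11 live cells, differs from original
Gen 4: 13 live cells, differs from original
Gen 5: 8 live cells, differs from original
Gen 6: 8 live cells, differs from original
Gen 7: 7 live cells, differs from original
Gen 8: 5 live cells, differs from original
Gen 9: 5 live cells, differs from original
Gen 10: 5 live cells, differs from original
Gen 11: 5 live cells, differs from original
Gen 12: 5 live cells, differs from original
No period found within 12 steps.

Answer: 0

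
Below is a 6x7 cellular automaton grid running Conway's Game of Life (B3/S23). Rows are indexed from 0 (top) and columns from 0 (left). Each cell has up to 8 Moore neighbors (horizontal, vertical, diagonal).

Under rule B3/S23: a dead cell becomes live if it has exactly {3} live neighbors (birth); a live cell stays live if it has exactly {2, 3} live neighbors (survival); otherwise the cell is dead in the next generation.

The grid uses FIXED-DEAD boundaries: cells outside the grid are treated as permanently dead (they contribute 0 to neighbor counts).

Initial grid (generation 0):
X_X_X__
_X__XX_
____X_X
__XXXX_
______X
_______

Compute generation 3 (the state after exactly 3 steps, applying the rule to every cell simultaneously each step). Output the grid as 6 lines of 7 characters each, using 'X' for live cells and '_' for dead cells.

Simulating step by step:
Generation 0 (given above): 13 live cells
Generation 1: 14 live cells
_X_XXX_
_X__X__
__X___X
___XX_X
___XXX_
_______
Generation 2: 13 live cells
__XXXX_
_X__X__
__X_X__
__X___X
___X_X_
____X__
Generation 3: 15 live cells
(generation 3 grid is the final answer)

Answer: __XXXX_
_X_____
_XX__X_
__X_XX_
___XXX_
____X__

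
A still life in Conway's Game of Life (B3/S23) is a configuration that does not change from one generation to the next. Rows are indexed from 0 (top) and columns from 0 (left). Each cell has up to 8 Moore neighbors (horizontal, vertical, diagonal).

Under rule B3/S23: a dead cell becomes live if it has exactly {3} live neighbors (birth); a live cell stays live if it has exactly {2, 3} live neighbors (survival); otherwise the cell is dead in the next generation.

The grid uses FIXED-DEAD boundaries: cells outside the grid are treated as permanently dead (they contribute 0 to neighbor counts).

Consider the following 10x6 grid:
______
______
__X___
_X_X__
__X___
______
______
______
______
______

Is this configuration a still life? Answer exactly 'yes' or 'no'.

Answer: yes

Derivation:
Compute generation 1 and compare to generation 0 (given above):
Generation 1:
______
______
__X___
_X_X__
__X___
______
______
______
______
______
The grids are IDENTICAL -> still life.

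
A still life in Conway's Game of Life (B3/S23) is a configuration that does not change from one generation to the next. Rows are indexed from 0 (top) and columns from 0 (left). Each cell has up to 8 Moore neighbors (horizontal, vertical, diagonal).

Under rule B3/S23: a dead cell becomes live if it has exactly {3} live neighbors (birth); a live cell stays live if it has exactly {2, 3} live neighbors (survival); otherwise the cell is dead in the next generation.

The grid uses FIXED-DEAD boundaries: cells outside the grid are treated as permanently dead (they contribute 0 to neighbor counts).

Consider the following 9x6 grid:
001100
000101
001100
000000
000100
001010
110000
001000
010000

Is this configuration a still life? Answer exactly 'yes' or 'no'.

Answer: no

Derivation:
Compute generation 1 and compare to generation 0 (given above):
Generation 1:
001110
000000
001110
001100
000100
011100
011100
101000
000000
Cell (0,4) differs: gen0=0 vs gen1=1 -> NOT a still life.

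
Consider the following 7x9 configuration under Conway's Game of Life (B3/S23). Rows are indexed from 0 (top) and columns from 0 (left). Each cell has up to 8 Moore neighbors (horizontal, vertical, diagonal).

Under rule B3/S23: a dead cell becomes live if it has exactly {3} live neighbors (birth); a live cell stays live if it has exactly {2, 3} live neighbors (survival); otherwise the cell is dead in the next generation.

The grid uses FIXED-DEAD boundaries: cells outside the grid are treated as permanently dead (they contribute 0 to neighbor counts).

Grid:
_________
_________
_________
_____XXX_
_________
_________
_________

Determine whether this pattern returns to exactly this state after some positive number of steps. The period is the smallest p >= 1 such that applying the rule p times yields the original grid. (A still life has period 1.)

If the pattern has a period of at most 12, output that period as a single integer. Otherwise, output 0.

Simulating and comparing each generation to the original:
Gen 0 (original, given above): 3 live cells
Gen 1: 3 live cells, differs from original
Gen 2: 3 live cells, MATCHES original -> period = 2

Answer: 2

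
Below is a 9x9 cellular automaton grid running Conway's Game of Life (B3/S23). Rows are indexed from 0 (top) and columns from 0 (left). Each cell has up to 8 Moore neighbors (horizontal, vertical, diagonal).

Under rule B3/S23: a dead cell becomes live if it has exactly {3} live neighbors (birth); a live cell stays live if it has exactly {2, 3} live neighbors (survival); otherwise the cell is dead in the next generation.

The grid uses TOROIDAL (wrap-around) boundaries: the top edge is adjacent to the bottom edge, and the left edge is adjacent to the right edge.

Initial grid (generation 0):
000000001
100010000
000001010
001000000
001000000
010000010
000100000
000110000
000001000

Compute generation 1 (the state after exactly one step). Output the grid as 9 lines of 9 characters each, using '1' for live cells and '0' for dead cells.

Simulating step by step:
Generation 0 (given above): 13 live cells
Generation 1: 10 live cells
(generation 1 grid is the final answer)

Answer: 000000000
000000001
000000000
000000000
011000000
001000000
001110000
000110000
000010000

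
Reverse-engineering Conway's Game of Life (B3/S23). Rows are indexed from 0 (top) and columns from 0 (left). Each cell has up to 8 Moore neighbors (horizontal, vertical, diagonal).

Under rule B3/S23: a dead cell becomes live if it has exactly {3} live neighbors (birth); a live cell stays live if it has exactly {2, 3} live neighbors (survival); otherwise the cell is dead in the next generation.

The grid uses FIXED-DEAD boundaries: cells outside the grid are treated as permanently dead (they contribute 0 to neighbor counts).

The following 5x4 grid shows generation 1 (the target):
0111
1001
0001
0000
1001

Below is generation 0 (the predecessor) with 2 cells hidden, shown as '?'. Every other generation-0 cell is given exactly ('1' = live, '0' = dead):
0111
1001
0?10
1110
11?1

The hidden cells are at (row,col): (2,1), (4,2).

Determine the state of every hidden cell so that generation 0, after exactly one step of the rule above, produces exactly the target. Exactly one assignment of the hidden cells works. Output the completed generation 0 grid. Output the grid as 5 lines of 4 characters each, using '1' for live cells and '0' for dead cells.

Hidden generation-0 cells (in order): (2,1), (4,2).
A hidden cell only influences target cells in its own 3x3 neighborhood. Try each of the 2^2 = 4 assignments, step the completed generation 0 forward once under B3/S23, and compare with the target:
  (2,1)=0 (4,2)=0 -> step gives (1,0)='0' but target has '1' -> reject
  (2,1)=0 (4,2)=1 -> step gives (1,0)='0' but target has '1' -> reject
  (2,1)=1 (4,2)=0 -> step gives (3,3)='1' but target has '0' -> reject
  (2,1)=1 (4,2)=1 -> step reproduces the target at every cell -> ACCEPT
Unique solution: (2,1)=live, (4,2)=live.
Check: live-neighbor counts of every cell in the completed generation 0:
2232
2563
4543
4764
3542
Applying B3/S23 to generation 0 with these counts gives:
0111
1001
0001
0000
1001
which matches the target exactly.

Answer: 0111
1001
0110
1110
1111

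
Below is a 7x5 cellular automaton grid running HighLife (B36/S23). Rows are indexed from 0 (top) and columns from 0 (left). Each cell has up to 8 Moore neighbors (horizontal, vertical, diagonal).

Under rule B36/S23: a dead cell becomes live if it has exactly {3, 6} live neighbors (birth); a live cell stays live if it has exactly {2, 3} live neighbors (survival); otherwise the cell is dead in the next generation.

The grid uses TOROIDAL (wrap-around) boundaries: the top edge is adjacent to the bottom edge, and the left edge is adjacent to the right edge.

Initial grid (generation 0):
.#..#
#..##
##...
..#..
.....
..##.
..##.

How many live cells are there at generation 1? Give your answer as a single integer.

Answer: 14

Derivation:
Simulating step by step:
Generation 0 (given above): 12 live cells
Generation 1: 14 live cells
.#...
..##.
####.
.#...
..##.
..##.
.#..#
Population at generation 1: 14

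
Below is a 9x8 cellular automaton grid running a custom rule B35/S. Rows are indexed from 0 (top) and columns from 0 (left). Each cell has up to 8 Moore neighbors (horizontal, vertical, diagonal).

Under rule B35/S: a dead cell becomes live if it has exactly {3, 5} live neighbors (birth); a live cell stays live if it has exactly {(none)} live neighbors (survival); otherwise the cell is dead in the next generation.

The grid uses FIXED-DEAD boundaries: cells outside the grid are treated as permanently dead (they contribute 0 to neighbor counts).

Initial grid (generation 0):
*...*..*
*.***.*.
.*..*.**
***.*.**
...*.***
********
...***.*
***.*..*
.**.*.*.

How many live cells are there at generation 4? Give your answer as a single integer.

Simulating step by step:
Generation 0 (given above): 43 live cells
Generation 1: 7 live cells
.*...*..
.....*..
..*.....
........
........
........
........
.....*..
*....*..
Generation 2: 0 live cells
........
........
........
........
........
........
........
........
........
Generation 3: 0 live cells
........
........
........
........
........
........
........
........
........
Generation 4: 0 live cells
........
........
........
........
........
........
........
........
........
Population at generation 4: 0

Answer: 0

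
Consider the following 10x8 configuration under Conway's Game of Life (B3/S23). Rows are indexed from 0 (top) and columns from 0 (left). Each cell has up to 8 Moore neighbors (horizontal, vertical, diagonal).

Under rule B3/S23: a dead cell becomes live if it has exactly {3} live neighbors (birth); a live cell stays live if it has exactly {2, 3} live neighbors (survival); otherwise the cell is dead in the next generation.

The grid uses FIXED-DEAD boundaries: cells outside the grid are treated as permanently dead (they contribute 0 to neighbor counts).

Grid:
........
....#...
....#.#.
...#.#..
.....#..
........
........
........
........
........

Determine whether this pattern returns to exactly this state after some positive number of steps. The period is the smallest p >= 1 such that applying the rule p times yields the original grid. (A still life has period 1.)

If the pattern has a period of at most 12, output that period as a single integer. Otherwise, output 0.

Answer: 2

Derivation:
Simulating and comparing each generation to the original:
Gen 0 (original, given above): 6 live cells
Gen 1: 6 live cells, differs from original
Gen 2: 6 live cells, MATCHES original -> period = 2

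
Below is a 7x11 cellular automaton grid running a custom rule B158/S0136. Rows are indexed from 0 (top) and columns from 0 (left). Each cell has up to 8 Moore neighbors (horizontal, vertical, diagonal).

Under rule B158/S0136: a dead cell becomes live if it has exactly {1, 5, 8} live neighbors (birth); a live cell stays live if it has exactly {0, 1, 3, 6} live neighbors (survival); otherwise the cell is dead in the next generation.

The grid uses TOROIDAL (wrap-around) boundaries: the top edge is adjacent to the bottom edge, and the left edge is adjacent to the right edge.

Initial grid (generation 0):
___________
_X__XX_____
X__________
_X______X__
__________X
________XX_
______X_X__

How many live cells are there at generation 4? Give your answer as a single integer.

Simulating step by step:
Generation 0 (given above): 11 live cells
Generation 1: 33 live cells
XXXX____XX_
_XXXXXX___X
___X__XXXXX
_XX____XX__
_XX_______X
X____XX__X_
_____XX___X
Generation 2: 23 live cells
____XX__XX_
X_X__XXXX__
___________
_X__XX___X_
__X_X______
X__X_XX_X__
_____XX____
Generation 3: 27 live cells
X_X_X__XX__
X_X__XXXX__
___________
XX____X_XXX
_____X_____
X_____X_XXX
XXX_X______
Generation 4: 25 live cells
X_XX____X__
X_X___X_X__
___XX__X___
_XX_X_X_X__
X_X_X______
X_____X_X_X
____X_____X
Population at generation 4: 25

Answer: 25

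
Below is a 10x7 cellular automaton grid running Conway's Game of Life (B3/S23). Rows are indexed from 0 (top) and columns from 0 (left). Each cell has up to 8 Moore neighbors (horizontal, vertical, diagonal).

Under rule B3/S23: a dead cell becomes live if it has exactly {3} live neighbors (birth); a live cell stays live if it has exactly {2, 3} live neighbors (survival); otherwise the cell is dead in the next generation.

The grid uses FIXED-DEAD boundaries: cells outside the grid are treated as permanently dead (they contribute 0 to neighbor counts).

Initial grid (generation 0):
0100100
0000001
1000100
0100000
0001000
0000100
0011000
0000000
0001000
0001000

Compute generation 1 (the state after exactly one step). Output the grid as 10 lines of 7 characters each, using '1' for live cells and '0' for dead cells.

Simulating step by step:
Generation 0 (given above): 12 live cells
Generation 1: 6 live cells
(generation 1 grid is the final answer)

Answer: 0000000
0000010
0000000
0000000
0000000
0010100
0001000
0011000
0000000
0000000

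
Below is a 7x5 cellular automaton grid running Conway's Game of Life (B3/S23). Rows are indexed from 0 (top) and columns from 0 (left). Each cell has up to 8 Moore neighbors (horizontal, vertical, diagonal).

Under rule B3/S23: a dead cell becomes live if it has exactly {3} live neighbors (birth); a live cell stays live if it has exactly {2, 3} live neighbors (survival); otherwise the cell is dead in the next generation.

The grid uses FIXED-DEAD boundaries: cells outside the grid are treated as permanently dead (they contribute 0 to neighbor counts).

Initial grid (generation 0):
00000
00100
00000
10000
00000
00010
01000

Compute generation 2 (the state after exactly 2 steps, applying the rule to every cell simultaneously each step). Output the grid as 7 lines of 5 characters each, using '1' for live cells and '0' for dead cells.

Answer: 00000
00000
00000
00000
00000
00000
00000

Derivation:
Simulating step by step:
Generation 0 (given above): 4 live cells
Generation 1: 0 live cells
00000
00000
00000
00000
00000
00000
00000
Generation 2: 0 live cells
(generation 2 grid is the final answer)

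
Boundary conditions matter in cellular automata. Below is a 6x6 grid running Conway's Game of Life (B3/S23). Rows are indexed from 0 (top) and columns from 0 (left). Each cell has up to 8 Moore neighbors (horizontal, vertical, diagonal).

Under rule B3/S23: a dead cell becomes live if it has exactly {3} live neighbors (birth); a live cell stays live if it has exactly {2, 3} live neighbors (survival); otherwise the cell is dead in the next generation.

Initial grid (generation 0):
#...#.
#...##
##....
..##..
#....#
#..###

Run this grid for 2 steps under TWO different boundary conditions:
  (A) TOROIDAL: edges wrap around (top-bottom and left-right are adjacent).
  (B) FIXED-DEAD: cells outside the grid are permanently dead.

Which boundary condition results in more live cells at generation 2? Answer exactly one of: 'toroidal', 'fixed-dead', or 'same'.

Answer: fixed-dead

Derivation:
Under TOROIDAL boundary, generation 2:
..#...
#...##
###.#.
....##
#..#..
......
Population = 12

Under FIXED-DEAD boundary, generation 2:
....##
#.#...
#.#.##
#...#.
.#####
....##
Population = 17

Comparison: toroidal=12, fixed-dead=17 -> fixed-dead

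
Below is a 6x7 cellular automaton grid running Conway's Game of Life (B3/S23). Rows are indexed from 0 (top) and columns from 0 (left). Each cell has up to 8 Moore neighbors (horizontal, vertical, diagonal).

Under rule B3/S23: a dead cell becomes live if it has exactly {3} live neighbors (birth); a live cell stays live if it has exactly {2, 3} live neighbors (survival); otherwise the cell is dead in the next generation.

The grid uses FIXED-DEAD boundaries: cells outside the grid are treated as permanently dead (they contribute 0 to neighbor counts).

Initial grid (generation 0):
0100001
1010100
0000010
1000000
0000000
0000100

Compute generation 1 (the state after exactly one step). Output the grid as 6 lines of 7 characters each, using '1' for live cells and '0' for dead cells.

Simulating step by step:
Generation 0 (given above): 8 live cells
Generation 1: 4 live cells
(generation 1 grid is the final answer)

Answer: 0100000
0100010
0100000
0000000
0000000
0000000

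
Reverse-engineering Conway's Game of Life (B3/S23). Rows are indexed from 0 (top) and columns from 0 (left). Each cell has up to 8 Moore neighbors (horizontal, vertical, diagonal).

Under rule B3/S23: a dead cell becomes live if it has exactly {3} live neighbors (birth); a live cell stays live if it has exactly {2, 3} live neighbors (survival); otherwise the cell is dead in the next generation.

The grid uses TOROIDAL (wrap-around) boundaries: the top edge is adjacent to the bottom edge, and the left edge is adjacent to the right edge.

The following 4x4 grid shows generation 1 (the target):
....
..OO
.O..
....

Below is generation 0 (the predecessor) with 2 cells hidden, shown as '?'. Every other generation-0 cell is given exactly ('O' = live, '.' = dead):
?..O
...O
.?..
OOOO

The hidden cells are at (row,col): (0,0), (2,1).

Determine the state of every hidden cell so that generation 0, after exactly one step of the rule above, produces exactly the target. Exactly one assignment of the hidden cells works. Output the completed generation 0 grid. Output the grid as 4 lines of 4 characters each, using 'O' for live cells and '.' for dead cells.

Answer: O..O
...O
.O..
OOOO

Derivation:
Hidden generation-0 cells (in order): (0,0), (2,1).
A hidden cell only influences target cells in its own 3x3 neighborhood. Try each of the 2^2 = 4 assignments, step the completed generation 0 forward once under B3/S23, and compare with the target:
  (0,0)=. (2,1)=. -> step gives (0,1)='O' but target has '.' -> reject
  (0,0)=. (2,1)=O -> step gives (0,1)='O' but target has '.' -> reject
  (0,0)=O (2,1)=. -> step gives (1,0)='O' but target has '.' -> reject
  (0,0)=O (2,1)=O -> step reproduces the target at every cell -> ACCEPT
Unique solution: (0,0)=live, (2,1)=live.
Check: live-neighbor counts of every cell in the completed generation 0:
5455
4232
5354
5444
Applying B3/S23 to generation 0 with these counts gives:
....
..OO
.O..
....
which matches the target exactly.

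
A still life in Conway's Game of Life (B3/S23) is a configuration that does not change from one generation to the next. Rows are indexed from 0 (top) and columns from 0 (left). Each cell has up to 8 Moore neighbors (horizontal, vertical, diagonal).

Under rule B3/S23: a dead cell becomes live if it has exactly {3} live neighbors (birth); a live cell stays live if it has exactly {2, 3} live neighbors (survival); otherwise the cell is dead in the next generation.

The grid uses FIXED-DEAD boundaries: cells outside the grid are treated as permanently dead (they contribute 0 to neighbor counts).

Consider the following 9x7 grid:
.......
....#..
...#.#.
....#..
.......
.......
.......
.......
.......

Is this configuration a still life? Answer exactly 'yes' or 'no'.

Answer: yes

Derivation:
Compute generation 1 and compare to generation 0 (given above):
Generation 1:
.......
....#..
...#.#.
....#..
.......
.......
.......
.......
.......
The grids are IDENTICAL -> still life.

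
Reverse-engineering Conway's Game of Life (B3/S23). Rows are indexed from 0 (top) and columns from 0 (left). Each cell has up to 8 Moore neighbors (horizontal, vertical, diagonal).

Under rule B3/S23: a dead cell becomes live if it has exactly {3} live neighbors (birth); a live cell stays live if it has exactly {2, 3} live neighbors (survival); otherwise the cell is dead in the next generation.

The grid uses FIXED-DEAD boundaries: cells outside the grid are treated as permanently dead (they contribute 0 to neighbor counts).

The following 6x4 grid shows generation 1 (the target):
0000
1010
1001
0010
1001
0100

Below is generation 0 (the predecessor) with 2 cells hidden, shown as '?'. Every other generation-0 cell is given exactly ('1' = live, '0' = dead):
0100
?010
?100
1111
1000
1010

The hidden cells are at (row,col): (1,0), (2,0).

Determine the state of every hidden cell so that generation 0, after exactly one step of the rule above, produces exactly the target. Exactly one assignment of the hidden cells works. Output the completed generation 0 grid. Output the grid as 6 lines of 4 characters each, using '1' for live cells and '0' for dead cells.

Answer: 0100
0010
1100
1111
1000
1010

Derivation:
Hidden generation-0 cells (in order): (1,0), (2,0).
A hidden cell only influences target cells in its own 3x3 neighborhood. Try each of the 2^2 = 4 assignments, step the completed generation 0 forward once under B3/S23, and compare with the target:
  (1,0)=0 (2,0)=0 -> step gives (1,0)='0' but target has '1' -> reject
  (1,0)=0 (2,0)=1 -> step reproduces the target at every cell -> ACCEPT
  (1,0)=1 (2,0)=0 -> step gives (0,1)='1' but target has '0' -> reject
  (1,0)=1 (2,0)=1 -> step gives (0,1)='1' but target has '0' -> reject
Unique solution: (1,0)=dead, (2,0)=live.
Check: live-neighbor counts of every cell in the completed generation 0:
1121
3421
3553
4531
3643
1301
Applying B3/S23 to generation 0 with these counts gives:
0000
1010
1001
0010
1001
0100
which matches the target exactly.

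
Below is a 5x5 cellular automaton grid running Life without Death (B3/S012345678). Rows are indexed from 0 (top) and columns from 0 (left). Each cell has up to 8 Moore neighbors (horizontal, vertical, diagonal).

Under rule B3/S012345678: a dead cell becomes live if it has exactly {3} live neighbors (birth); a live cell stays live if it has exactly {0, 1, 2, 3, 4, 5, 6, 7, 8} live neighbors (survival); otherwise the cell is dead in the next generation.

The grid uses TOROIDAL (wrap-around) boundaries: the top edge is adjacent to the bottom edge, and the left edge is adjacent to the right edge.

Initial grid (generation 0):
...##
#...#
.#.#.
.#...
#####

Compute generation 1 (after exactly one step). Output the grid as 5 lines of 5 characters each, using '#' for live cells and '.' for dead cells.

Answer: ...##
#.#.#
.####
.#...
#####

Derivation:
Simulating step by step:
Generation 0 (given above): 12 live cells
Generation 1: 15 live cells
(generation 1 grid is the final answer)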